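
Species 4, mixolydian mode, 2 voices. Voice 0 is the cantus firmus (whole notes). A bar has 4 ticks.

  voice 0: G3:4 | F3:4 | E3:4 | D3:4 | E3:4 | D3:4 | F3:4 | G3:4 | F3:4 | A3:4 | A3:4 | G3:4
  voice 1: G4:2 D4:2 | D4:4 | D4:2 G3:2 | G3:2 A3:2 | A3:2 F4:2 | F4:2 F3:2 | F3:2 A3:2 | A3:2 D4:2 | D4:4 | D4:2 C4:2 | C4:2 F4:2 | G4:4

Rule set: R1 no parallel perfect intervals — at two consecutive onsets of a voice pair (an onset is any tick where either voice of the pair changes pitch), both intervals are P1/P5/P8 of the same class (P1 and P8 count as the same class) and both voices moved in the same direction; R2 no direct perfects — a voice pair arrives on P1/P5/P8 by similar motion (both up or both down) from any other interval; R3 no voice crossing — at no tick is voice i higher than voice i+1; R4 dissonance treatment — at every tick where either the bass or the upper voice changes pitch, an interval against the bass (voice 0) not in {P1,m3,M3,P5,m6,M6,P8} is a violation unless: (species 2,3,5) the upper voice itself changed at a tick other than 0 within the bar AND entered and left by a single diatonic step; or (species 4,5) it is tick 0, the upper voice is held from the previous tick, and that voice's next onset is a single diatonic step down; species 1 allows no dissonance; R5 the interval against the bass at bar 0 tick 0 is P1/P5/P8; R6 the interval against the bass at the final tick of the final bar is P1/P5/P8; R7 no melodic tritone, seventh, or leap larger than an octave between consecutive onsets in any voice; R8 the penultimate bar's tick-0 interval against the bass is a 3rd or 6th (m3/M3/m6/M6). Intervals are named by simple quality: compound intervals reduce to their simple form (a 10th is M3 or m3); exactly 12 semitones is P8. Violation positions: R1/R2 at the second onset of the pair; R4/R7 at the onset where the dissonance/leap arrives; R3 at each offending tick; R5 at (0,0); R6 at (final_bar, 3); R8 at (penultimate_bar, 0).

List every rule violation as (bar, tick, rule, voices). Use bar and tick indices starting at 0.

bar 0: v0=G3 v1=G4 downbeat P8
bar 1: v0=F3 v1=D4 downbeat M6
bar 2: v0=E3 v1=D4 downbeat m7
bar 3: v0=D3 v1=G3 downbeat P4
bar 4: v0=E3 v1=A3 downbeat P4
bar 5: v0=D3 v1=F4 downbeat m3
bar 6: v0=F3 v1=F3 downbeat P1
bar 7: v0=G3 v1=A3 downbeat M2
bar 8: v0=F3 v1=D4 downbeat M6
bar 9: v0=A3 v1=D4 downbeat P4
bar 10: v0=A3 v1=C4 downbeat m3
bar 11: v0=G3 v1=G4 downbeat P8
  -> R4 @ bar 2 tick 0 v(0, 1): E3/D4 m7 untreated
  -> R4 @ bar 3 tick 0 v(0, 1): D3/G3 P4 untreated
  -> R4 @ bar 4 tick 0 v(0, 1): E3/A3 P4 untreated
  -> R4 @ bar 4 tick 2 v(0, 1): E3/F4 m2 untreated
  -> R4 @ bar 7 tick 0 v(0, 1): G3/A3 M2 untreated

(2, 0, R4, (0, 1))
(3, 0, R4, (0, 1))
(4, 0, R4, (0, 1))
(4, 2, R4, (0, 1))
(7, 0, R4, (0, 1))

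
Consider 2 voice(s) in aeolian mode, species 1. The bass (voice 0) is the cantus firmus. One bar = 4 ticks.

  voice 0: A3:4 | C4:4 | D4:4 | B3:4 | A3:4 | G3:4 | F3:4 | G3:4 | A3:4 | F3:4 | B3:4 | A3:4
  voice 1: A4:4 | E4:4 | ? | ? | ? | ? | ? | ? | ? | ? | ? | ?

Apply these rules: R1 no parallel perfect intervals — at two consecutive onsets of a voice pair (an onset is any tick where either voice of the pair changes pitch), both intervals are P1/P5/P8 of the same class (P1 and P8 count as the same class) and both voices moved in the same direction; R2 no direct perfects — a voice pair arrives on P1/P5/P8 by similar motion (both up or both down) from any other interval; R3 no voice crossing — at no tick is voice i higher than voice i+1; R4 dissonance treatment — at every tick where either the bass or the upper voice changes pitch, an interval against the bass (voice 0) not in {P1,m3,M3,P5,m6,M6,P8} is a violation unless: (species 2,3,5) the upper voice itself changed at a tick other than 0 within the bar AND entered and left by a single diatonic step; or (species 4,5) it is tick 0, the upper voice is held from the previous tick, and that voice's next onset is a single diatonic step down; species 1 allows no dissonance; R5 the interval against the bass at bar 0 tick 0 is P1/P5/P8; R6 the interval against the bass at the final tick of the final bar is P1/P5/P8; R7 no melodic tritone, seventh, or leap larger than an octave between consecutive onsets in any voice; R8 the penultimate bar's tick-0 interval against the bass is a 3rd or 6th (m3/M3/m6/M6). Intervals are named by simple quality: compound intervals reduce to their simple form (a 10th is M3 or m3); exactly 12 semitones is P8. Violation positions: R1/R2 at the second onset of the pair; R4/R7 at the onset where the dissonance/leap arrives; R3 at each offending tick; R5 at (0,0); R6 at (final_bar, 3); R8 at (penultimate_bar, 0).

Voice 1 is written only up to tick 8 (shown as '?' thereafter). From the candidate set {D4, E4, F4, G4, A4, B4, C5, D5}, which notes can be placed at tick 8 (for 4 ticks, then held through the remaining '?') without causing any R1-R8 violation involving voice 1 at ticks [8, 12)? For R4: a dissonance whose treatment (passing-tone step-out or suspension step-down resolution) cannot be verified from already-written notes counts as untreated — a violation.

D4: legal
E4: violates R4
F4: legal
G4: violates R4
A4: violates R2
B4: legal
C5: violates R4
D5: violates R2,R7

{B4, D4, F4}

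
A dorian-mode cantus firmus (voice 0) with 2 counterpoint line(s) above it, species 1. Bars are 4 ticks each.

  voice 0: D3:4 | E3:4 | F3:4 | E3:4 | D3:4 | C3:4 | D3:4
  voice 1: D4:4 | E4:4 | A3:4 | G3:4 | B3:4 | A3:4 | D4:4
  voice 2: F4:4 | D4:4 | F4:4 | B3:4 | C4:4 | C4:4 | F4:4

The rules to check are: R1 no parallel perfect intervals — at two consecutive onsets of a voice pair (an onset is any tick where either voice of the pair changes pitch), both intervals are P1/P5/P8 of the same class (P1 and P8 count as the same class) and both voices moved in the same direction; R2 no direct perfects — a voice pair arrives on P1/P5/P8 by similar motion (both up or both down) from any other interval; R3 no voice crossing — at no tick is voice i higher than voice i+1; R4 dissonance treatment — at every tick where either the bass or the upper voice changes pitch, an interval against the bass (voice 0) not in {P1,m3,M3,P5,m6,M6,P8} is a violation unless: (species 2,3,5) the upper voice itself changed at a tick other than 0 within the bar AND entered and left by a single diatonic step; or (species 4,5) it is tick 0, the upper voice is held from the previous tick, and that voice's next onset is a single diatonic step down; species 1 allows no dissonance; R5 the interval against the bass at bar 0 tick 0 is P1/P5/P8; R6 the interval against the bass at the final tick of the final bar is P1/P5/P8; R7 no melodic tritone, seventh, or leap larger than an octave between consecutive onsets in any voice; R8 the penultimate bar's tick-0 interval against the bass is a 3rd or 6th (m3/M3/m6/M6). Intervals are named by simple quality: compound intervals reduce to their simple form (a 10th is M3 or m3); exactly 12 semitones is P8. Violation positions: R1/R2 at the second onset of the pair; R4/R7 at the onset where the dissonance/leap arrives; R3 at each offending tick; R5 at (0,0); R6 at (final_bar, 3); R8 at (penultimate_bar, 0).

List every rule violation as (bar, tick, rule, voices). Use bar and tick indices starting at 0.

(0, 0, R5, (0, 2))
(1, 0, R1, (0, 1))
(1, 0, R3, (1, 2))
(1, 0, R4, (0, 2))
(1, 1, R3, (1, 2))
(1, 2, R3, (1, 2))
(1, 3, R3, (1, 2))
(2, 0, R2, (0, 2))
(3, 0, R2, (0, 2))
(3, 0, R7, (2,))
(4, 0, R4, (0, 2))
(5, 0, R8, (0, 2))
(6, 0, R2, (0, 1))
(6, 3, R6, (0, 2))

bar 0: v0=D3 v1=D4 v2=F4 downbeat m3
bar 1: v0=E3 v1=E4 v2=D4 downbeat m7
bar 2: v0=F3 v1=A3 v2=F4 downbeat P8
bar 3: v0=E3 v1=G3 v2=B3 downbeat P5
bar 4: v0=D3 v1=B3 v2=C4 downbeat m7
bar 5: v0=C3 v1=A3 v2=C4 downbeat P8
bar 6: v0=D3 v1=D4 v2=F4 downbeat m3
  -> R5 @ bar 0 tick 0 v(0, 2): opens on m3
  -> R1 @ bar 1 tick 0 v(0, 1): D3/D4 P8 -> E3/E4 P8 similar
  -> R3 @ bar 1 tick 0 v(1, 2): E4 above D4
  -> R4 @ bar 1 tick 0 v(0, 2): E3/D4 m7 untreated
  -> R3 @ bar 1 tick 1 v(1, 2): E4 above D4
  -> R3 @ bar 1 tick 2 v(1, 2): E4 above D4
  -> R3 @ bar 1 tick 3 v(1, 2): E4 above D4
  -> R2 @ bar 2 tick 0 v(0, 2): E3/D4 m7 -> F3/F4 P8 similar
  -> R2 @ bar 3 tick 0 v(0, 2): F3/F4 P8 -> E3/B3 P5 similar
  -> R7 @ bar 3 tick 0 v(2,): F4->B3 leap 6st
  -> R4 @ bar 4 tick 0 v(0, 2): D3/C4 m7 untreated
  -> R8 @ bar 5 tick 0 v(0, 2): penult P8 not 3rd/6th
  -> R2 @ bar 6 tick 0 v(0, 1): C3/A3 M6 -> D3/D4 P8 similar
  -> R6 @ bar 6 tick 3 v(0, 2): closes on m3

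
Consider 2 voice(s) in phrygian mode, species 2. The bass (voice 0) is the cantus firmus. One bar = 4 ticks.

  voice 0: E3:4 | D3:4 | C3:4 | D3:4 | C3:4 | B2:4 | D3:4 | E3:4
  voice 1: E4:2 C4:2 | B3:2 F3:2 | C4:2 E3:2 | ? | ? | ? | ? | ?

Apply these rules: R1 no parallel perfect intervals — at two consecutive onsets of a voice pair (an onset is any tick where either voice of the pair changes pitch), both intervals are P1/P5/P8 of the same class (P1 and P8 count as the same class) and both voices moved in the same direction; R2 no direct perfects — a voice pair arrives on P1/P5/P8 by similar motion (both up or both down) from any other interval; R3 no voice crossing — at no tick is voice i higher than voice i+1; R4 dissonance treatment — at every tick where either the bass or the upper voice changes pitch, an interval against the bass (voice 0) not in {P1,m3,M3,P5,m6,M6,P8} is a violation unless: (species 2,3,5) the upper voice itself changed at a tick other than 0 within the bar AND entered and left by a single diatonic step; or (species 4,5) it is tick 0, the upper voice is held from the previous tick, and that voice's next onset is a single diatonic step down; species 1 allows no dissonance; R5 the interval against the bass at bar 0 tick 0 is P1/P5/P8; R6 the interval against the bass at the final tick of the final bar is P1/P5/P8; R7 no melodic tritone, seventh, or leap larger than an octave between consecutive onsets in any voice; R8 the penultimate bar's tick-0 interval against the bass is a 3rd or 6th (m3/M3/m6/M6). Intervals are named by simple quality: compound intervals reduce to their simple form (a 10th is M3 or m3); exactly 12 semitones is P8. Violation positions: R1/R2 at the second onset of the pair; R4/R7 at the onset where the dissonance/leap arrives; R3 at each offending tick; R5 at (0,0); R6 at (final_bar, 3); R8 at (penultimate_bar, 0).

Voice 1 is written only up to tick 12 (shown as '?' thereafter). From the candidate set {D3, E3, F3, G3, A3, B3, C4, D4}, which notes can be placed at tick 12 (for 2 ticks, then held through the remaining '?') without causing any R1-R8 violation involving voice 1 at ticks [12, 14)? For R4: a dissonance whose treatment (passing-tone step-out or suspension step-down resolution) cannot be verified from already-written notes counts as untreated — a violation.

{B3, D3, F3}

D3: legal
E3: violates R4
F3: legal
G3: violates R4
A3: violates R2
B3: legal
C4: violates R4
D4: violates R2,R7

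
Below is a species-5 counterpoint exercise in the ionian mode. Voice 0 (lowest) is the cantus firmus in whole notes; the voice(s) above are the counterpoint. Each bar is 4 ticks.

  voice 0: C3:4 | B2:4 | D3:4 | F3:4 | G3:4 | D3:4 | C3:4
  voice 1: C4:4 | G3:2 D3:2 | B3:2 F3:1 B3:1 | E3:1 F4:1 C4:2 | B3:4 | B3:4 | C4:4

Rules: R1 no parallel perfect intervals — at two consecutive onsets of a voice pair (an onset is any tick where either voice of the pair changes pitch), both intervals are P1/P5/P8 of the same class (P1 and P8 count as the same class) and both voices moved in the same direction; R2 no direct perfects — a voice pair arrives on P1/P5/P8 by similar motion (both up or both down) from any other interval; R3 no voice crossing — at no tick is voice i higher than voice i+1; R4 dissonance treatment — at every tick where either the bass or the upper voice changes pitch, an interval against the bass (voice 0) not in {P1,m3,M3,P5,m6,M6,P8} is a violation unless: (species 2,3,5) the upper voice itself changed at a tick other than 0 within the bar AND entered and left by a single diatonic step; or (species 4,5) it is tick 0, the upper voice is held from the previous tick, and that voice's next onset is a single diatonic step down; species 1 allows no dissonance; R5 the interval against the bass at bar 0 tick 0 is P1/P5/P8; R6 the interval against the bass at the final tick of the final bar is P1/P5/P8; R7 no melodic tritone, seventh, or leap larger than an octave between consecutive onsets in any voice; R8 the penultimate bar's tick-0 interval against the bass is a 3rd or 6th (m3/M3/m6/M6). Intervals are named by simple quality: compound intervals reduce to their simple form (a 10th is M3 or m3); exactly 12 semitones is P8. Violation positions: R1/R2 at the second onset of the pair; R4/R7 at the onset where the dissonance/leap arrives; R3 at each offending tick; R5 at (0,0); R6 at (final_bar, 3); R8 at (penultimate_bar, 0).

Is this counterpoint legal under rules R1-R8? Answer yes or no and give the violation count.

bar 0: v0=C3 v1=C4 (P8)
bar 1: v0=B2 v1=G3 (m6)
bar 2: v0=D3 v1=B3 (M6)
bar 3: v0=F3 v1=E3 (m2)
bar 4: v0=G3 v1=B3 (M3)
bar 5: v0=D3 v1=B3 (M6)
bar 6: v0=C3 v1=C4 (P8)
  R7 @ bar2.2: B3->F3 leap 6st
  R7 @ bar2.3: F3->B3 leap 6st
  R3 @ bar3.0: F3 above E3
  R4 @ bar3.0: F3/E3 m2 untreated
  R7 @ bar3.1: E3->F4 leap 13st

No (5 violations)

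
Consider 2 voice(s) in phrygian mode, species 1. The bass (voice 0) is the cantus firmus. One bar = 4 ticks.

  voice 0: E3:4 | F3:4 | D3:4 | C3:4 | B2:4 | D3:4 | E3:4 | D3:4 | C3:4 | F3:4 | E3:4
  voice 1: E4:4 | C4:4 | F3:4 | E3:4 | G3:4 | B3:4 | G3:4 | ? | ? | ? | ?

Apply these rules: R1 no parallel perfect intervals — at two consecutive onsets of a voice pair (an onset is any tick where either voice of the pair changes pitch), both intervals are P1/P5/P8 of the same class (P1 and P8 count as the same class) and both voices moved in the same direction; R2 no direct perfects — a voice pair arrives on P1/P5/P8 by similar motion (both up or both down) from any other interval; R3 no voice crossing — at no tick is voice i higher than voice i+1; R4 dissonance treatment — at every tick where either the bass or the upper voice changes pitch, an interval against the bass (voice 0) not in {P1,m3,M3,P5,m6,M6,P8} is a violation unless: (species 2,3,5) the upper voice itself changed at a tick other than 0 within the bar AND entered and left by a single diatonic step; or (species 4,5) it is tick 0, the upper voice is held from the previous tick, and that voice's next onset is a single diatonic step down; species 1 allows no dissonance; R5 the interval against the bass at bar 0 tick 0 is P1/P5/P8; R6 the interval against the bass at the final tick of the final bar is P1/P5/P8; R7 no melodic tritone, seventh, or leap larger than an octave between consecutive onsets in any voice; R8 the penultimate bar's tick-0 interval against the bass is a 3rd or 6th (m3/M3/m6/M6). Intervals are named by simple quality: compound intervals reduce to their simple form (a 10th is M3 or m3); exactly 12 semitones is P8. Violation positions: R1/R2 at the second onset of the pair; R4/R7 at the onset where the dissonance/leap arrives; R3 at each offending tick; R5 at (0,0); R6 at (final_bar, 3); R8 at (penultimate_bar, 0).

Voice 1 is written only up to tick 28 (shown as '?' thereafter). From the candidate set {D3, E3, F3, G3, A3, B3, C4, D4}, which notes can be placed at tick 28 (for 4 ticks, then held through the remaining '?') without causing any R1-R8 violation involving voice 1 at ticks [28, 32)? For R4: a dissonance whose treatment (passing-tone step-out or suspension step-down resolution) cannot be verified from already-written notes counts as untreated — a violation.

{A3, B3, D4, F3}

D3: violates R2
E3: violates R4
F3: legal
G3: violates R4
A3: legal
B3: legal
C4: violates R4
D4: legal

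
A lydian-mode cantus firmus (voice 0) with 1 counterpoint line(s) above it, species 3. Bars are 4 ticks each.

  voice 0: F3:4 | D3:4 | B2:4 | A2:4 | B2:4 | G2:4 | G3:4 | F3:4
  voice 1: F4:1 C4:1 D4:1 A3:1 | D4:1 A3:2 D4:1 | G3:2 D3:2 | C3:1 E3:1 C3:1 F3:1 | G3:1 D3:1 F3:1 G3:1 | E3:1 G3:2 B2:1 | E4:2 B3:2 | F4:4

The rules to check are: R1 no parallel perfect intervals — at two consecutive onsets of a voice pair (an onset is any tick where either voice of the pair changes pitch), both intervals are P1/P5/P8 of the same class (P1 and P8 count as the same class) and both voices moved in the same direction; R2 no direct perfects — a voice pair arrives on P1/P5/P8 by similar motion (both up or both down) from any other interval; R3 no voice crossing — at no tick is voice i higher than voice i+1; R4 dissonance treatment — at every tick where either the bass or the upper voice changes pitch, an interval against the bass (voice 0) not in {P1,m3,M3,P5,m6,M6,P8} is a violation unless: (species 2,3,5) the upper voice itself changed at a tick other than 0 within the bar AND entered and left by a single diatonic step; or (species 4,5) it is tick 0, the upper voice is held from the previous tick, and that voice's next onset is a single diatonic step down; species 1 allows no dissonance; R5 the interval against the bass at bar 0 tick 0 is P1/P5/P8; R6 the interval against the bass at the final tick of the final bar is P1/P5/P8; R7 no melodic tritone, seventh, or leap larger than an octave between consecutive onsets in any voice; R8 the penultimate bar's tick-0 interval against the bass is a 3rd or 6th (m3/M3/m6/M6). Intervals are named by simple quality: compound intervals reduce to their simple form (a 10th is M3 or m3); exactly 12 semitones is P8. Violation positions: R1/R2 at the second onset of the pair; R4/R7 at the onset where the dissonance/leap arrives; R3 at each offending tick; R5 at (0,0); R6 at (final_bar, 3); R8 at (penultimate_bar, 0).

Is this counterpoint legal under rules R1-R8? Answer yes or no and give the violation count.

bar 0: v0=F3 v1=F4 (P8)
bar 1: v0=D3 v1=D4 (P8)
bar 2: v0=B2 v1=G3 (m6)
bar 3: v0=A2 v1=C3 (m3)
bar 4: v0=B2 v1=G3 (m6)
bar 5: v0=G2 v1=E3 (M6)
bar 6: v0=G3 v1=E4 (M6)
bar 7: v0=F3 v1=F4 (P8)
  R4 @ bar4.2: B2/F3 TT untreated
  R7 @ bar6.0: B2->E4 leap 17st
  R7 @ bar7.0: B3->F4 leap 6st

No (3 violations)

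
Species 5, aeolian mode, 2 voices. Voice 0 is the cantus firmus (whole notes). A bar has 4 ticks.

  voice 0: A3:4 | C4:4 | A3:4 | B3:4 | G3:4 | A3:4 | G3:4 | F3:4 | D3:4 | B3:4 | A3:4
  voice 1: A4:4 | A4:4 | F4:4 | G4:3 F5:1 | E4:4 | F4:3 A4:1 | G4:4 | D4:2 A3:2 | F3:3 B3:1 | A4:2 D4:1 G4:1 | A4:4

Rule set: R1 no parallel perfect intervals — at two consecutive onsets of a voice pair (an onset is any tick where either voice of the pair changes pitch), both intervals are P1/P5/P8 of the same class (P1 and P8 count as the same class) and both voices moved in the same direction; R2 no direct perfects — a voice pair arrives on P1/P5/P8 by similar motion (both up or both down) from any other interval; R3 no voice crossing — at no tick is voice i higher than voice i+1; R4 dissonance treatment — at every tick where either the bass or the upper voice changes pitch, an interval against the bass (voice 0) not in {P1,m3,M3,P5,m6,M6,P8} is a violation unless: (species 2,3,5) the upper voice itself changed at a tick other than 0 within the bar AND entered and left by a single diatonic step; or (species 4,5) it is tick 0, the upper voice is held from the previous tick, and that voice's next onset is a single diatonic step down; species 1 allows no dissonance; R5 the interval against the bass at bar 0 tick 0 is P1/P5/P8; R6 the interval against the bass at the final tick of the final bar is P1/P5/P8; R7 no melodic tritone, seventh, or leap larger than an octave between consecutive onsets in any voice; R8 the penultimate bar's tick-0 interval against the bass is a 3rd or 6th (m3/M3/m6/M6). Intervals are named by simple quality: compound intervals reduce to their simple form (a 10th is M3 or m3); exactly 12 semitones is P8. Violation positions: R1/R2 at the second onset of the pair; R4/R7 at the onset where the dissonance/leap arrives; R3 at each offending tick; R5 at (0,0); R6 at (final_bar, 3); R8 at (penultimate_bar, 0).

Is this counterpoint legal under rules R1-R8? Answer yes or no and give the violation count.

No (8 violations)

bar 0: v0=A3 v1=A4 (P8)
bar 1: v0=C4 v1=A4 (M6)
bar 2: v0=A3 v1=F4 (m6)
bar 3: v0=B3 v1=G4 (m6)
bar 4: v0=G3 v1=E4 (M6)
bar 5: v0=A3 v1=F4 (m6)
bar 6: v0=G3 v1=G4 (P8)
bar 7: v0=F3 v1=D4 (M6)
bar 8: v0=D3 v1=F3 (m3)
bar 9: v0=B3 v1=A4 (m7)
bar 10: v0=A3 v1=A4 (P8)
  R4 @ bar3.3: B3/F5 TT untreated
  R7 @ bar3.3: G4->F5 leap 10st
  R7 @ bar4.0: F5->E4 leap 13st
  R1 @ bar6.0: A3/A4 P8 -> G3/G4 P8 similar
  R7 @ bar8.3: F3->B3 leap 6st
  R4 @ bar9.0: B3/A4 m7 untreated
  R7 @ bar9.0: B3->A4 leap 10st
  R8 @ bar9.0: penult m7 not 3rd/6th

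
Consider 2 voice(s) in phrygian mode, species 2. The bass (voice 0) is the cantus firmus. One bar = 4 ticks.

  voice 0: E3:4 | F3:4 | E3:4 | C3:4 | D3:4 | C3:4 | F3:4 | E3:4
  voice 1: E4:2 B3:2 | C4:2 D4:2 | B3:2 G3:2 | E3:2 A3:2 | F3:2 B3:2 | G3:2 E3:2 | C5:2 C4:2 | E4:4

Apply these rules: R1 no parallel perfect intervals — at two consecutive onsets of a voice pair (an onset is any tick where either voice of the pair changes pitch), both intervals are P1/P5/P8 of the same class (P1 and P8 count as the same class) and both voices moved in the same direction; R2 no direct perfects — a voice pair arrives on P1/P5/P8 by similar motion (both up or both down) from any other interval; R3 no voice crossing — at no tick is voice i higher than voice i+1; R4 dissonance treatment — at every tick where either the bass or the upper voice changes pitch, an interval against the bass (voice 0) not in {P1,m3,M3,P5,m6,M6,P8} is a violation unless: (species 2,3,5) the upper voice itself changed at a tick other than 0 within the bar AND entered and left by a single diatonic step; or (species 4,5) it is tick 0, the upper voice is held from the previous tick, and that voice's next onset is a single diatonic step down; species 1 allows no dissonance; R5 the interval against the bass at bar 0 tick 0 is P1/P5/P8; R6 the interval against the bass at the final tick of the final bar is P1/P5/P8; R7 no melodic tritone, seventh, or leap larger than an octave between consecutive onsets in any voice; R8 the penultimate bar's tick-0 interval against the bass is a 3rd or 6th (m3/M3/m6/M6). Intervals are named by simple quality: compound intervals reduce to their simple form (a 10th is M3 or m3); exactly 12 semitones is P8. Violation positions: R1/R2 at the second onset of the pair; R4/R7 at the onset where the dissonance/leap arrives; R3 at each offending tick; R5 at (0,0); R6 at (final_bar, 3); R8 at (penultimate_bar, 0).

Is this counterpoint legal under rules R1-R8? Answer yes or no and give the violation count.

No (7 violations)

bar 0: v0=E3 v1=E4 (P8)
bar 1: v0=F3 v1=C4 (P5)
bar 2: v0=E3 v1=B3 (P5)
bar 3: v0=C3 v1=E3 (M3)
bar 4: v0=D3 v1=F3 (m3)
bar 5: v0=C3 v1=G3 (P5)
bar 6: v0=F3 v1=C5 (P5)
bar 7: v0=E3 v1=E4 (P8)
  R1 @ bar1.0: E3/B3 P5 -> F3/C4 P5 similar
  R2 @ bar2.0: F3/D4 M6 -> E3/B3 P5 similar
  R7 @ bar4.2: F3->B3 leap 6st
  R2 @ bar5.0: D3/B3 M6 -> C3/G3 P5 similar
  R2 @ bar6.0: C3/E3 M3 -> F3/C5 P5 similar
  R7 @ bar6.0: E3->C5 leap 20st
  R8 @ bar6.0: penult P5 not 3rd/6th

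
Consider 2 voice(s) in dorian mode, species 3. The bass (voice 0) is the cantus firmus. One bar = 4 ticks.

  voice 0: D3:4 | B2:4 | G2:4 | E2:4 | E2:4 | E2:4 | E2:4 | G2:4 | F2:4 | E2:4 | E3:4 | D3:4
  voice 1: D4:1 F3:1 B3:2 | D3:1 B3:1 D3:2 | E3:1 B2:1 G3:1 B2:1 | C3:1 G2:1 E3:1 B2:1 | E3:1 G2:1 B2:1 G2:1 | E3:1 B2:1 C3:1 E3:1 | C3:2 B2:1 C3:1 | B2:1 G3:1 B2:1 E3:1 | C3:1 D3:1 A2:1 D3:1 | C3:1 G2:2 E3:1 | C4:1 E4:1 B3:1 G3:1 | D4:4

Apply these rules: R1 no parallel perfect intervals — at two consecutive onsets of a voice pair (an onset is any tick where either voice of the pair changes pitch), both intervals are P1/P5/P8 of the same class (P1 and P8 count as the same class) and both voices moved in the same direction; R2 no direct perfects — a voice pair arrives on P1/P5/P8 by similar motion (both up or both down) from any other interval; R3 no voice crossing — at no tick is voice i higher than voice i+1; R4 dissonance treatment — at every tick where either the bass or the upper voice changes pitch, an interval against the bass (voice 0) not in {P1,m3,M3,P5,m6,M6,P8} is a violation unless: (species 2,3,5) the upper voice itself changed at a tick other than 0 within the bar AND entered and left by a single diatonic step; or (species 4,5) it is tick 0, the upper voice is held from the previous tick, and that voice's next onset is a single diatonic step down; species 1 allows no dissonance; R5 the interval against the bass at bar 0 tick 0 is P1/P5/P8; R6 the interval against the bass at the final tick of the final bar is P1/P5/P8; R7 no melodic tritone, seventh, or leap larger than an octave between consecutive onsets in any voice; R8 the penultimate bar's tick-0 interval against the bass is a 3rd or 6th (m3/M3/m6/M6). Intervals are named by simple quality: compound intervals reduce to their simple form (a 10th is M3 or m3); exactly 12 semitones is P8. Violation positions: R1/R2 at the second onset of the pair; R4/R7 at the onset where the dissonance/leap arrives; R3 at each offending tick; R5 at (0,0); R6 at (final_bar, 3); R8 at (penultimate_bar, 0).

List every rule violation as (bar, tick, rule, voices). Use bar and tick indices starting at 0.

bar 0: v0=D3 v1=D4 downbeat P8
bar 1: v0=B2 v1=D3 downbeat m3
bar 2: v0=G2 v1=E3 downbeat M6
bar 3: v0=E2 v1=C3 downbeat m6
bar 4: v0=E2 v1=E3 downbeat P8
bar 5: v0=E2 v1=E3 downbeat P8
bar 6: v0=E2 v1=C3 downbeat m6
bar 7: v0=G2 v1=B2 downbeat M3
bar 8: v0=F2 v1=C3 downbeat P5
bar 9: v0=E2 v1=C3 downbeat m6
bar 10: v0=E3 v1=C4 downbeat m6
bar 11: v0=D3 v1=D4 downbeat P8
  -> R7 @ bar 0 tick 2 v(1,): F3->B3 leap 6st
  -> R2 @ bar 8 tick 0 v(0, 1): G2/E3 M6 -> F2/C3 P5 similar

(0, 2, R7, (1,))
(8, 0, R2, (0, 1))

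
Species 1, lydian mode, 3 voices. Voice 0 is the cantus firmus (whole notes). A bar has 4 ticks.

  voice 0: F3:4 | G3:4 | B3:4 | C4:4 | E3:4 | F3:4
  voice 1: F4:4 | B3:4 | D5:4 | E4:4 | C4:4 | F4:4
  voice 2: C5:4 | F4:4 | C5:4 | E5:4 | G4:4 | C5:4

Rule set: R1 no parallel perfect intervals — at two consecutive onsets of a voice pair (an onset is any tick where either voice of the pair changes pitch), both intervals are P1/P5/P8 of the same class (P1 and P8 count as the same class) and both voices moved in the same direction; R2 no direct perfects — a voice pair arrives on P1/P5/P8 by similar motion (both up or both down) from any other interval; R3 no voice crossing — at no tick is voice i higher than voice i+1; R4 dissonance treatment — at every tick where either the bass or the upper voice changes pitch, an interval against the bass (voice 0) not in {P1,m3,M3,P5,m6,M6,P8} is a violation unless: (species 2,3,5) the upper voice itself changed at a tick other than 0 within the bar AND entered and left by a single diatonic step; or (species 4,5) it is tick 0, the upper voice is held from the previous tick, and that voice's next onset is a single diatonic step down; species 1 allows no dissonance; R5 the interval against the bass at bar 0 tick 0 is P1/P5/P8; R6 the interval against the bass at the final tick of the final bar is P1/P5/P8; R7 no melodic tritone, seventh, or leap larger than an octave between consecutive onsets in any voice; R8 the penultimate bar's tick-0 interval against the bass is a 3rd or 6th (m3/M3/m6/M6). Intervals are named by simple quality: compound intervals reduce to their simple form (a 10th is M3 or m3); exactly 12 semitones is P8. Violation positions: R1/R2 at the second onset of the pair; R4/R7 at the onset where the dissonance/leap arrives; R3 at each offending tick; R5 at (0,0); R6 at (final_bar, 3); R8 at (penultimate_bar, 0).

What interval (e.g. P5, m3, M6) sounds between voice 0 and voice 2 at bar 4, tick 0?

m3

voice 0=E3 voice 2=G4 -> m3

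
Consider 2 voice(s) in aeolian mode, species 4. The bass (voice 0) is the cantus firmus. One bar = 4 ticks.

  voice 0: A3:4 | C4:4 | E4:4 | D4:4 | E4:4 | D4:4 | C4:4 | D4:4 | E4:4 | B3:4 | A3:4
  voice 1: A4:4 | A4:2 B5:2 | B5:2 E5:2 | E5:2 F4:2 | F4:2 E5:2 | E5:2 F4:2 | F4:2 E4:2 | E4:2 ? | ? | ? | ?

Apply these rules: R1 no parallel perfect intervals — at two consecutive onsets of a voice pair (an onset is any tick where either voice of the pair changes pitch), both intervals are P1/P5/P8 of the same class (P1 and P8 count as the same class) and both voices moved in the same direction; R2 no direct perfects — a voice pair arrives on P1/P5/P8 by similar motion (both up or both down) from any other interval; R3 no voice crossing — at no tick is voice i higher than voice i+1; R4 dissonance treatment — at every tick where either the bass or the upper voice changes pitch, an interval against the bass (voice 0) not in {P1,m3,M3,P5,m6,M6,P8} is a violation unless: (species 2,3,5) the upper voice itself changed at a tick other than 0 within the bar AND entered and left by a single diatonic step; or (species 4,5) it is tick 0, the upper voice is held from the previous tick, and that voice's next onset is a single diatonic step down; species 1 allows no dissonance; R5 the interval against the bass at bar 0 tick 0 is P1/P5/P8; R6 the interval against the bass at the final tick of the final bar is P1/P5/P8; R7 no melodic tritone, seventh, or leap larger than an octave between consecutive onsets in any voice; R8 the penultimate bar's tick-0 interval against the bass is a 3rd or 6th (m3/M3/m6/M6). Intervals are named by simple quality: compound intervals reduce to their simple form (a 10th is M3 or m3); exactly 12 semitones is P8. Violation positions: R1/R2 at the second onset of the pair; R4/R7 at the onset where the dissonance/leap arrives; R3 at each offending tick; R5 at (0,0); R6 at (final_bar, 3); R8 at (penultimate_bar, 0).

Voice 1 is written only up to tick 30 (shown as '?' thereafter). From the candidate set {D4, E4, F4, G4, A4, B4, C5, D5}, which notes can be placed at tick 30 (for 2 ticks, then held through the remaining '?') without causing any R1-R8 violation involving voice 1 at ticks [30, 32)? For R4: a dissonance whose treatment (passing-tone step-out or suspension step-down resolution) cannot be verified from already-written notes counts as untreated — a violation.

D4: legal
E4: legal
F4: legal
G4: violates R4
A4: legal
B4: legal
C5: violates R4
D5: violates R7

{A4, B4, D4, E4, F4}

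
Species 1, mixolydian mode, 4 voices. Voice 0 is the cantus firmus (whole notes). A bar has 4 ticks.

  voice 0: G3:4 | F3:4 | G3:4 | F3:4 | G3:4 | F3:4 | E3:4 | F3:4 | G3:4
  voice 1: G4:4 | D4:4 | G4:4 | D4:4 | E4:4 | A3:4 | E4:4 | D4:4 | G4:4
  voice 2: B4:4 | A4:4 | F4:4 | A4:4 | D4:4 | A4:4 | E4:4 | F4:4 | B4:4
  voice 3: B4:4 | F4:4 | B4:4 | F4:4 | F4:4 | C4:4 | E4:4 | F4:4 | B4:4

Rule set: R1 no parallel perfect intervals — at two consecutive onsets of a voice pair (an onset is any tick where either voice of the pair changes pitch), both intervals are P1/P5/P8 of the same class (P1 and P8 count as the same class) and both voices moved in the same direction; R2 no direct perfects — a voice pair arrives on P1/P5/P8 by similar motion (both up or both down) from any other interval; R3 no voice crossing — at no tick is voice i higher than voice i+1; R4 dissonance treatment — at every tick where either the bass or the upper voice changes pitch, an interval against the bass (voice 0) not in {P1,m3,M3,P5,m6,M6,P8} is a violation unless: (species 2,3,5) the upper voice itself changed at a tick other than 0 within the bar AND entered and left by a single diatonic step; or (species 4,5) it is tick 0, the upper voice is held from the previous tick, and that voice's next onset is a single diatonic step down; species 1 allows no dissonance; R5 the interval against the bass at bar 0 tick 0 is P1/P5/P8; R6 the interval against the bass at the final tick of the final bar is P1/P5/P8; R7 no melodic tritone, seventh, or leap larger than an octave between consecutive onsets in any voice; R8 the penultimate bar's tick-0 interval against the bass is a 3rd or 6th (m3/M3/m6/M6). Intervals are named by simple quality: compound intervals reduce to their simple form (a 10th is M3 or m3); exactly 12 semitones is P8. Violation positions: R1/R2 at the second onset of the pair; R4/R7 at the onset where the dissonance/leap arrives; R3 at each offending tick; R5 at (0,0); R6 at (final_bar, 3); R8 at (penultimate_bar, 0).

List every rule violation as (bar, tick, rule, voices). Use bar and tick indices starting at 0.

(0, 0, R5, (0, 2))
(0, 0, R5, (0, 3))
(1, 0, R2, (0, 3))
(1, 0, R2, (1, 2))
(1, 0, R3, (2, 3))
(1, 0, R7, (3,))
(1, 1, R3, (2, 3))
(1, 2, R3, (2, 3))
(1, 3, R3, (2, 3))
(2, 0, R2, (0, 1))
(2, 0, R3, (1, 2))
(2, 0, R4, (0, 2))
(2, 0, R7, (3,))
(2, 1, R3, (1, 2))
(2, 2, R3, (1, 2))
(2, 3, R3, (1, 2))
(3, 0, R2, (0, 3))
(3, 0, R3, (2, 3))
(3, 0, R7, (3,))
(3, 1, R3, (2, 3))
(3, 2, R3, (2, 3))
(3, 3, R3, (2, 3))
(4, 0, R3, (1, 2))
(4, 0, R4, (0, 3))
(4, 1, R3, (1, 2))
(4, 2, R3, (1, 2))
(4, 3, R3, (1, 2))
(5, 0, R2, (0, 3))
(5, 0, R3, (2, 3))
(5, 1, R3, (2, 3))
(5, 2, R3, (2, 3))
(5, 3, R3, (2, 3))
(6, 0, R2, (0, 2))
(6, 0, R2, (1, 3))
(7, 0, R1, (0, 2))
(7, 0, R1, (0, 3))
(7, 0, R1, (2, 3))
(7, 0, R8, (0, 2))
(7, 0, R8, (0, 3))
(8, 0, R1, (2, 3))
(8, 0, R2, (0, 1))
(8, 0, R7, (2,))
(8, 0, R7, (3,))
(8, 3, R6, (0, 2))
(8, 3, R6, (0, 3))

bar 0: v0=G3 v1=G4 v2=B4 v3=B4 downbeat M3
bar 1: v0=F3 v1=D4 v2=A4 v3=F4 downbeat P8
bar 2: v0=G3 v1=G4 v2=F4 v3=B4 downbeat M3
bar 3: v0=F3 v1=D4 v2=A4 v3=F4 downbeat P8
bar 4: v0=G3 v1=E4 v2=D4 v3=F4 downbeat m7
bar 5: v0=F3 v1=A3 v2=A4 v3=C4 downbeat P5
bar 6: v0=E3 v1=E4 v2=E4 v3=E4 downbeat P8
bar 7: v0=F3 v1=D4 v2=F4 v3=F4 downbeat P8
bar 8: v0=G3 v1=G4 v2=B4 v3=B4 downbeat M3
  -> R5 @ bar 0 tick 0 v(0, 2): opens on M3
  -> R5 @ bar 0 tick 0 v(0, 3): opens on M3
  -> R2 @ bar 1 tick 0 v(0, 3): G3/B4 M3 -> F3/F4 P8 similar
  -> R2 @ bar 1 tick 0 v(1, 2): G4/B4 M3 -> D4/A4 P5 similar
  -> R3 @ bar 1 tick 0 v(2, 3): A4 above F4
  -> R7 @ bar 1 tick 0 v(3,): B4->F4 leap 6st
  -> R3 @ bar 1 tick 1 v(2, 3): A4 above F4
  -> R3 @ bar 1 tick 2 v(2, 3): A4 above F4
  -> R3 @ bar 1 tick 3 v(2, 3): A4 above F4
  -> R2 @ bar 2 tick 0 v(0, 1): F3/D4 M6 -> G3/G4 P8 similar
  -> R3 @ bar 2 tick 0 v(1, 2): G4 above F4
  -> R4 @ bar 2 tick 0 v(0, 2): G3/F4 m7 untreated
  -> R7 @ bar 2 tick 0 v(3,): F4->B4 leap 6st
  -> R3 @ bar 2 tick 1 v(1, 2): G4 above F4
  -> R3 @ bar 2 tick 2 v(1, 2): G4 above F4
  -> R3 @ bar 2 tick 3 v(1, 2): G4 above F4
  -> R2 @ bar 3 tick 0 v(0, 3): G3/B4 M3 -> F3/F4 P8 similar
  -> R3 @ bar 3 tick 0 v(2, 3): A4 above F4
  -> R7 @ bar 3 tick 0 v(3,): B4->F4 leap 6st
  -> R3 @ bar 3 tick 1 v(2, 3): A4 above F4
  -> R3 @ bar 3 tick 2 v(2, 3): A4 above F4
  -> R3 @ bar 3 tick 3 v(2, 3): A4 above F4
  -> R3 @ bar 4 tick 0 v(1, 2): E4 above D4
  -> R4 @ bar 4 tick 0 v(0, 3): G3/F4 m7 untreated
  -> R3 @ bar 4 tick 1 v(1, 2): E4 above D4
  -> R3 @ bar 4 tick 2 v(1, 2): E4 above D4
  -> R3 @ bar 4 tick 3 v(1, 2): E4 above D4
  -> R2 @ bar 5 tick 0 v(0, 3): G3/F4 m7 -> F3/C4 P5 similar
  -> R3 @ bar 5 tick 0 v(2, 3): A4 above C4
  -> R3 @ bar 5 tick 1 v(2, 3): A4 above C4
  -> R3 @ bar 5 tick 2 v(2, 3): A4 above C4
  -> R3 @ bar 5 tick 3 v(2, 3): A4 above C4
  -> R2 @ bar 6 tick 0 v(0, 2): F3/A4 M3 -> E3/E4 P8 similar
  -> R2 @ bar 6 tick 0 v(1, 3): A3/C4 m3 -> E4/E4 P1 similar
  -> R1 @ bar 7 tick 0 v(0, 2): E3/E4 P8 -> F3/F4 P8 similar
  -> R1 @ bar 7 tick 0 v(0, 3): E3/E4 P8 -> F3/F4 P8 similar
  -> R1 @ bar 7 tick 0 v(2, 3): E4/E4 P1 -> F4/F4 P1 similar
  -> R8 @ bar 7 tick 0 v(0, 2): penult P8 not 3rd/6th
  -> R8 @ bar 7 tick 0 v(0, 3): penult P8 not 3rd/6th
  -> R1 @ bar 8 tick 0 v(2, 3): F4/F4 P1 -> B4/B4 P1 similar
  -> R2 @ bar 8 tick 0 v(0, 1): F3/D4 M6 -> G3/G4 P8 similar
  -> R7 @ bar 8 tick 0 v(2,): F4->B4 leap 6st
  -> R7 @ bar 8 tick 0 v(3,): F4->B4 leap 6st
  -> R6 @ bar 8 tick 3 v(0, 2): closes on M3
  -> R6 @ bar 8 tick 3 v(0, 3): closes on M3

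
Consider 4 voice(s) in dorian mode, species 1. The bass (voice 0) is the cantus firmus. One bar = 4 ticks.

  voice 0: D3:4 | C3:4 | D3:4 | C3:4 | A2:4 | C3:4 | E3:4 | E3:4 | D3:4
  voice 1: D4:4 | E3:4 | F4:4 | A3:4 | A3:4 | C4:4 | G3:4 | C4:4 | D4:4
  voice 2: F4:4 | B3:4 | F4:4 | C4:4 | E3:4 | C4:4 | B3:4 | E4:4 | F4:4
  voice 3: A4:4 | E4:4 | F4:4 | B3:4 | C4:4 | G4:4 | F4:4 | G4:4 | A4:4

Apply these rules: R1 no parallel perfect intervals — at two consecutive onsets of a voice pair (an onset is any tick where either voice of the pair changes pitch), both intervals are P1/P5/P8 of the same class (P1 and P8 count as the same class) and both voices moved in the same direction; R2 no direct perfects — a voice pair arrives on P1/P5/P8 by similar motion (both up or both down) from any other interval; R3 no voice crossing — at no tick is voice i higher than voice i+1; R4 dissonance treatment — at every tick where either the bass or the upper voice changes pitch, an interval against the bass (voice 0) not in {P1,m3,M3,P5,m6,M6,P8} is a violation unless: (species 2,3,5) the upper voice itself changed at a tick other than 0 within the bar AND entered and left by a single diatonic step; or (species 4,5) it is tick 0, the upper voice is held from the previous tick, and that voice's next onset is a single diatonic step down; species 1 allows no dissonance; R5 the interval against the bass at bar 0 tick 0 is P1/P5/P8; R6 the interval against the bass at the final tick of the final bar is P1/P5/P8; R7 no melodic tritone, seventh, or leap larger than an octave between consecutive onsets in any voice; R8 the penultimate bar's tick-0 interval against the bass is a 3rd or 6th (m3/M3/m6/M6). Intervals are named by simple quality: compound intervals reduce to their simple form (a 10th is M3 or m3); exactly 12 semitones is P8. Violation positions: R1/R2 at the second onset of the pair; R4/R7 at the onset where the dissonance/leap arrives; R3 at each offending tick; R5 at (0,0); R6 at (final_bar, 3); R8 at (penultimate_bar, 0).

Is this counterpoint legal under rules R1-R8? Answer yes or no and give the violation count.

No (34 violations)

bar 0: v0=D3 v1=D4 v2=F4 v3=A4 (P5)
bar 1: v0=C3 v1=E3 v2=B3 v3=E4 (M3)
bar 2: v0=D3 v1=F4 v2=F4 v3=F4 (m3)
bar 3: v0=C3 v1=A3 v2=C4 v3=B3 (M7)
bar 4: v0=A2 v1=A3 v2=E3 v3=C4 (m3)
bar 5: v0=C3 v1=C4 v2=C4 v3=G4 (P5)
bar 6: v0=E3 v1=G3 v2=B3 v3=F4 (m2)
bar 7: v0=E3 v1=C4 v2=E4 v3=G4 (m3)
bar 8: v0=D3 v1=D4 v2=F4 v3=A4 (P5)
  R5 @ bar0.0: opens on m3
  R2 @ bar1.0: D4/F4 m3 -> E3/B3 P5 similar
  R2 @ bar1.0: D4/A4 P5 -> E3/E4 P8 similar
  R4 @ bar1.0: C3/B3 M7 untreated
  R7 @ bar1.0: D4->E3 leap 10st
  R7 @ bar1.0: F4->B3 leap 6st
  R1 @ bar2.0: E3/E4 P8 -> F4/F4 P1 similar
  R2 @ bar2.0: E3/B3 P5 -> F4/F4 P1 similar
  R2 @ bar2.0: B3/E4 P4 -> F4/F4 P1 similar
  R7 @ bar2.0: E3->F4 leap 13st
  R7 @ bar2.0: B3->F4 leap 6st
  R2 @ bar3.0: D3/F4 m3 -> C3/C4 P8 similar
  R3 @ bar3.0: C4 above B3
  R4 @ bar3.0: C3/B3 M7 untreated
  R7 @ bar3.0: F4->B3 leap 6st
  R3 @ bar3.1: C4 above B3
  R3 @ bar3.2: C4 above B3
  R3 @ bar3.3: C4 above B3
  R2 @ bar4.0: C3/C4 P8 -> A2/E3 P5 similar
  R3 @ bar4.0: A3 above E3
  R3 @ bar4.1: A3 above E3
  R3 @ bar4.2: A3 above E3
  R3 @ bar4.3: A3 above E3
  R1 @ bar5.0: A2/A3 P8 -> C3/C4 P8 similar
  R2 @ bar5.0: A2/E3 P5 -> C3/C4 P8 similar
  R2 @ bar5.0: A2/C4 m3 -> C3/G4 P5 similar
  R2 @ bar5.0: A3/E3 P4 -> C4/C4 P1 similar
  R2 @ bar5.0: A3/C4 m3 -> C4/G4 P5 similar
  R2 @ bar5.0: E3/C4 m6 -> C4/G4 P5 similar
  R4 @ bar6.0: E3/F4 m2 untreated
  R2 @ bar7.0: G3/F4 m7 -> C4/G4 P5 similar
  R8 @ bar7.0: penult P8 not 3rd/6th
  R1 @ bar8.0: C4/G4 P5 -> D4/A4 P5 similar
  R6 @ bar8.3: closes on m3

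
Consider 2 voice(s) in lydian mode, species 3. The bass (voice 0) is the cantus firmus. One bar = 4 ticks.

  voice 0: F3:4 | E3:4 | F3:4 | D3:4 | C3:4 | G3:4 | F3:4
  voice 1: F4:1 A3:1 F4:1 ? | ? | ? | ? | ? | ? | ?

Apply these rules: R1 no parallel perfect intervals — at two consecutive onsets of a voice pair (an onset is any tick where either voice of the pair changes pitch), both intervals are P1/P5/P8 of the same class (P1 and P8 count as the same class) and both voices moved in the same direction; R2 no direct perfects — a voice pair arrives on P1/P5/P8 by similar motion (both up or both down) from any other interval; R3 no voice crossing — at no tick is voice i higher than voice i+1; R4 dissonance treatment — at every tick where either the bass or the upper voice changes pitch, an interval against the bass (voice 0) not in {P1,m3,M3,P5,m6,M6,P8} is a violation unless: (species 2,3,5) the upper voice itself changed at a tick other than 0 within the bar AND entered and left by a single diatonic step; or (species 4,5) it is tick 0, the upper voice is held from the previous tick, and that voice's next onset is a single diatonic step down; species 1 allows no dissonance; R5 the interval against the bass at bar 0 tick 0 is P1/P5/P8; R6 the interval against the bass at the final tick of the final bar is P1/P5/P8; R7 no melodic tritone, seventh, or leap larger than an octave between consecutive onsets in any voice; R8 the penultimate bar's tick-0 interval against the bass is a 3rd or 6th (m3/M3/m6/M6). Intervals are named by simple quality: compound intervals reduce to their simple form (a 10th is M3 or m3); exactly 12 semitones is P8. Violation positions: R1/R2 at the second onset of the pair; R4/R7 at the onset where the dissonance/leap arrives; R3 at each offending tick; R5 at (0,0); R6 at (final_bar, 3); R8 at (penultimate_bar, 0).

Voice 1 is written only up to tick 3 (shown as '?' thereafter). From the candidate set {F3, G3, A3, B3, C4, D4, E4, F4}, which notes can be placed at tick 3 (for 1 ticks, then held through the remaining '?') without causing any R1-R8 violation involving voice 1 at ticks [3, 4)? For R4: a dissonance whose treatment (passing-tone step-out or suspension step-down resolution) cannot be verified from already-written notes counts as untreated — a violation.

F3: legal
G3: violates R4,R7
A3: legal
B3: violates R4,R7
C4: legal
D4: legal
E4: violates R4
F4: legal

{A3, C4, D4, F3, F4}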